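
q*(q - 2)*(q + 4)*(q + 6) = q^4 + 8*q^3 + 4*q^2 - 48*q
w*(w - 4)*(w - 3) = w^3 - 7*w^2 + 12*w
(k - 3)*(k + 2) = k^2 - k - 6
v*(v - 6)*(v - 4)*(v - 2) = v^4 - 12*v^3 + 44*v^2 - 48*v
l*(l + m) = l^2 + l*m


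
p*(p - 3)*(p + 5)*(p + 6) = p^4 + 8*p^3 - 3*p^2 - 90*p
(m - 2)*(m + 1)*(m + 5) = m^3 + 4*m^2 - 7*m - 10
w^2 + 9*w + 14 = (w + 2)*(w + 7)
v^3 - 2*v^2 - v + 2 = (v - 2)*(v - 1)*(v + 1)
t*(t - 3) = t^2 - 3*t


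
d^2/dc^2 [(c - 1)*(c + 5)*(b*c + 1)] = 6*b*c + 8*b + 2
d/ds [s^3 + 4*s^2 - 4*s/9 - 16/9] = 3*s^2 + 8*s - 4/9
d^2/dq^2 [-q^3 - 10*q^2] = -6*q - 20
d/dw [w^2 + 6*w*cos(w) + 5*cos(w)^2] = -6*w*sin(w) + 2*w - 5*sin(2*w) + 6*cos(w)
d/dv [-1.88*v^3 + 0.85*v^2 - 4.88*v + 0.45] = -5.64*v^2 + 1.7*v - 4.88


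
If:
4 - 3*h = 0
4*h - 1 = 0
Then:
No Solution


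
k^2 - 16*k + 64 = (k - 8)^2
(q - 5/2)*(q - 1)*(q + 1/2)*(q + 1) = q^4 - 2*q^3 - 9*q^2/4 + 2*q + 5/4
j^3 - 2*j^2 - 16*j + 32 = (j - 4)*(j - 2)*(j + 4)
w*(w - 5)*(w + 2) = w^3 - 3*w^2 - 10*w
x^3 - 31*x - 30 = (x - 6)*(x + 1)*(x + 5)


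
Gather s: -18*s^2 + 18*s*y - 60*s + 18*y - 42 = -18*s^2 + s*(18*y - 60) + 18*y - 42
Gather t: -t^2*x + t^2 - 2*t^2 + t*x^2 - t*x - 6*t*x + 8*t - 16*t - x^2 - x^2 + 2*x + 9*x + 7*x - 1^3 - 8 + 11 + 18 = t^2*(-x - 1) + t*(x^2 - 7*x - 8) - 2*x^2 + 18*x + 20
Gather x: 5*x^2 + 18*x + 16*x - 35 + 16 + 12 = 5*x^2 + 34*x - 7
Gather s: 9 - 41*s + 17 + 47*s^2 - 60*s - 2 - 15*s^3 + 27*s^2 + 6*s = -15*s^3 + 74*s^2 - 95*s + 24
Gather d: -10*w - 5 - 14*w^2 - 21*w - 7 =-14*w^2 - 31*w - 12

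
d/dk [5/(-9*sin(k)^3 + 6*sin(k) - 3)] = 5*(9*sin(k)^2 - 2)*cos(k)/(3*(3*sin(k)^3 - 2*sin(k) + 1)^2)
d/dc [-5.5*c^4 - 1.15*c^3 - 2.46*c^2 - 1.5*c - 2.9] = -22.0*c^3 - 3.45*c^2 - 4.92*c - 1.5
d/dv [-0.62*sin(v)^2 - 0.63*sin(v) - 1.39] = -(1.24*sin(v) + 0.63)*cos(v)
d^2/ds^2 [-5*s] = 0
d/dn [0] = 0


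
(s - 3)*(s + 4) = s^2 + s - 12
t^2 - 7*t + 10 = (t - 5)*(t - 2)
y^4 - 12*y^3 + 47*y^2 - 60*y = y*(y - 5)*(y - 4)*(y - 3)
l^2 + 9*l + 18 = (l + 3)*(l + 6)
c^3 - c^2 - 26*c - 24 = (c - 6)*(c + 1)*(c + 4)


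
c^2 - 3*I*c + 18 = (c - 6*I)*(c + 3*I)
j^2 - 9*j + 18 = (j - 6)*(j - 3)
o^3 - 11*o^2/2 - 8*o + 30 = (o - 6)*(o - 2)*(o + 5/2)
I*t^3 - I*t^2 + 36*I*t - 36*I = (t - 6*I)*(t + 6*I)*(I*t - I)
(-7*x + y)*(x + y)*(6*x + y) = -42*x^3 - 43*x^2*y + y^3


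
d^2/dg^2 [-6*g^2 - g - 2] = -12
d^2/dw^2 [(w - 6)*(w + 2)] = 2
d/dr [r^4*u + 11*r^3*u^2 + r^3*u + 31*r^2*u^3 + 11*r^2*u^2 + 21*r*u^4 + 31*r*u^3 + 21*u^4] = u*(4*r^3 + 33*r^2*u + 3*r^2 + 62*r*u^2 + 22*r*u + 21*u^3 + 31*u^2)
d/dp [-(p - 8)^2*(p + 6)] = (-3*p - 4)*(p - 8)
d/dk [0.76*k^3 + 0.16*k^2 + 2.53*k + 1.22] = 2.28*k^2 + 0.32*k + 2.53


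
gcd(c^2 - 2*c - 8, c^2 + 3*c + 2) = c + 2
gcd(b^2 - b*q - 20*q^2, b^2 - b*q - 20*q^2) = -b^2 + b*q + 20*q^2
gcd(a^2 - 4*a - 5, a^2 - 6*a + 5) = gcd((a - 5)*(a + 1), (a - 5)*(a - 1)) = a - 5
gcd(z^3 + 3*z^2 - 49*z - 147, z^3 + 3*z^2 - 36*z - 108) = z + 3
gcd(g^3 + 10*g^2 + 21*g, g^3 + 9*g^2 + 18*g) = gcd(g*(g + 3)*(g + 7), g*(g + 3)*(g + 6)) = g^2 + 3*g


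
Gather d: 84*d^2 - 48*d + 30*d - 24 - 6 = 84*d^2 - 18*d - 30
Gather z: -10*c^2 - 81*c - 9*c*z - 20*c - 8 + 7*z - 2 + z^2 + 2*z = -10*c^2 - 101*c + z^2 + z*(9 - 9*c) - 10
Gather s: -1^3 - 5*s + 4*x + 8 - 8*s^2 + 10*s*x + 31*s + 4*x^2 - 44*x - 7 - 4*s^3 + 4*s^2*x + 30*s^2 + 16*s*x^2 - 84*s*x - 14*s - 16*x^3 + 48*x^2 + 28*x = -4*s^3 + s^2*(4*x + 22) + s*(16*x^2 - 74*x + 12) - 16*x^3 + 52*x^2 - 12*x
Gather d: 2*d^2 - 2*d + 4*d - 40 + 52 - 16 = 2*d^2 + 2*d - 4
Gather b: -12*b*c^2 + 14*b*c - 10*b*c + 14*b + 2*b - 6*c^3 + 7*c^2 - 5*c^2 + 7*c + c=b*(-12*c^2 + 4*c + 16) - 6*c^3 + 2*c^2 + 8*c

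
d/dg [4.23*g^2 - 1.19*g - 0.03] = 8.46*g - 1.19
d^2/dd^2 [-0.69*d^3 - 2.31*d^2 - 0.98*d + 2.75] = -4.14*d - 4.62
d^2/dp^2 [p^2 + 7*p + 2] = 2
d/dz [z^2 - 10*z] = 2*z - 10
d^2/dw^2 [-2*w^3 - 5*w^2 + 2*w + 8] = -12*w - 10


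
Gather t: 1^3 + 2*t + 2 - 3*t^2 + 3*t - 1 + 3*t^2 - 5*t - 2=0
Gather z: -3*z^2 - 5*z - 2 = -3*z^2 - 5*z - 2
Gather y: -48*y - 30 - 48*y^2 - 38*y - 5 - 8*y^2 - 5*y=-56*y^2 - 91*y - 35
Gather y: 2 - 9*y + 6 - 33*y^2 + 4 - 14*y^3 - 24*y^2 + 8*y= -14*y^3 - 57*y^2 - y + 12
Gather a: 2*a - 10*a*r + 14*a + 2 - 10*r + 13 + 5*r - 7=a*(16 - 10*r) - 5*r + 8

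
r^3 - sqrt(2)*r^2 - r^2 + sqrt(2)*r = r*(r - 1)*(r - sqrt(2))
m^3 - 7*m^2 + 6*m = m*(m - 6)*(m - 1)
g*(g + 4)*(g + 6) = g^3 + 10*g^2 + 24*g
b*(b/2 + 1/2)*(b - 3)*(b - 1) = b^4/2 - 3*b^3/2 - b^2/2 + 3*b/2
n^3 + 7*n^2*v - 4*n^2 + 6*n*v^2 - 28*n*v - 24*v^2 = (n - 4)*(n + v)*(n + 6*v)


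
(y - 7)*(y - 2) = y^2 - 9*y + 14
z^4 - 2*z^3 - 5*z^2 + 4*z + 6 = (z - 3)*(z + 1)*(z - sqrt(2))*(z + sqrt(2))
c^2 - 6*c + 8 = (c - 4)*(c - 2)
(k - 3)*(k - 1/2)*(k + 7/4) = k^3 - 7*k^2/4 - 37*k/8 + 21/8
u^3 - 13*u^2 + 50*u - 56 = (u - 7)*(u - 4)*(u - 2)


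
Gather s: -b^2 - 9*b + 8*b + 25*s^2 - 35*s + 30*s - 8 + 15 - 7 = -b^2 - b + 25*s^2 - 5*s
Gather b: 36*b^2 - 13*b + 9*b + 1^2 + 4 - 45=36*b^2 - 4*b - 40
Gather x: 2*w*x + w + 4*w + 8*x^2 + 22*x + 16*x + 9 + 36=5*w + 8*x^2 + x*(2*w + 38) + 45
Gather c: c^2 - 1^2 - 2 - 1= c^2 - 4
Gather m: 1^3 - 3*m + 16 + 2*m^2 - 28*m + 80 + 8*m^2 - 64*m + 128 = 10*m^2 - 95*m + 225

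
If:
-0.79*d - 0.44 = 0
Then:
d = -0.56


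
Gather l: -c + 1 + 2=3 - c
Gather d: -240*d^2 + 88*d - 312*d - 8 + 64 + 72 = -240*d^2 - 224*d + 128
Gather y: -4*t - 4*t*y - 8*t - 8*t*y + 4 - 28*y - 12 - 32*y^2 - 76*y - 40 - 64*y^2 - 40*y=-12*t - 96*y^2 + y*(-12*t - 144) - 48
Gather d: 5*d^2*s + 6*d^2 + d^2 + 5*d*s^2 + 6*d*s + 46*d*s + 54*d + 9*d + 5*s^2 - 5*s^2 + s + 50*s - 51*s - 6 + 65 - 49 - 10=d^2*(5*s + 7) + d*(5*s^2 + 52*s + 63)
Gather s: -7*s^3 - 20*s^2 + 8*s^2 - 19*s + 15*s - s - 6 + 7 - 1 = -7*s^3 - 12*s^2 - 5*s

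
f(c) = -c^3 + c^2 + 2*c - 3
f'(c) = -3*c^2 + 2*c + 2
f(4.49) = -64.38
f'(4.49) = -49.50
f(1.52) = -1.16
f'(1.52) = -1.89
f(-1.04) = -2.87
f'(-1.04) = -3.32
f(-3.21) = 33.96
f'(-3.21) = -35.33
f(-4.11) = 75.10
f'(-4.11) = -56.90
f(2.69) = -9.85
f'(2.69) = -14.33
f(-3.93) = 65.28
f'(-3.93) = -52.19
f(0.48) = -1.92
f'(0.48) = 2.27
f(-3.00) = 27.00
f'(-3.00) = -31.00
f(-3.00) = 27.00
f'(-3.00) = -31.00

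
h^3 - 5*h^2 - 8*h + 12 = (h - 6)*(h - 1)*(h + 2)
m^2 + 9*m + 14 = (m + 2)*(m + 7)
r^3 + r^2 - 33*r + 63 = (r - 3)^2*(r + 7)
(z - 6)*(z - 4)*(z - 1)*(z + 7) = z^4 - 4*z^3 - 43*z^2 + 214*z - 168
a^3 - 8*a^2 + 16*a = a*(a - 4)^2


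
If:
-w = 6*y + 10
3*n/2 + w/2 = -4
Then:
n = 2*y + 2/3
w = -6*y - 10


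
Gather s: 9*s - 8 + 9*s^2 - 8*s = 9*s^2 + s - 8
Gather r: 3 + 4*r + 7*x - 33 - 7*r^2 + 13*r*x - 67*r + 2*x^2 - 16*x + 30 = -7*r^2 + r*(13*x - 63) + 2*x^2 - 9*x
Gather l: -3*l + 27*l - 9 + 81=24*l + 72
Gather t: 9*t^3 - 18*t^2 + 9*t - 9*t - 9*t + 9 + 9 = 9*t^3 - 18*t^2 - 9*t + 18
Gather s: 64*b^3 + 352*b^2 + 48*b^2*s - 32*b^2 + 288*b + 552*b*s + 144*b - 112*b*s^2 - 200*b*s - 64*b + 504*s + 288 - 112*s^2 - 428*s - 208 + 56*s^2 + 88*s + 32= 64*b^3 + 320*b^2 + 368*b + s^2*(-112*b - 56) + s*(48*b^2 + 352*b + 164) + 112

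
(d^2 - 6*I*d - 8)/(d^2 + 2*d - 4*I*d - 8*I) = (d - 2*I)/(d + 2)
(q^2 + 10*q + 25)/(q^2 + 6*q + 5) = (q + 5)/(q + 1)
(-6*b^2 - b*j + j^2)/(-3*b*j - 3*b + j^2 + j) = (2*b + j)/(j + 1)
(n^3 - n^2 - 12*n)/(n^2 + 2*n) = (n^2 - n - 12)/(n + 2)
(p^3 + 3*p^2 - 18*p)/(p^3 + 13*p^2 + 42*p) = (p - 3)/(p + 7)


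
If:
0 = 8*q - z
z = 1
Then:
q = 1/8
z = 1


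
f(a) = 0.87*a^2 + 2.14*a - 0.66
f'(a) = 1.74*a + 2.14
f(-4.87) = 9.55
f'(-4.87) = -6.33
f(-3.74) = 3.51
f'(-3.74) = -4.37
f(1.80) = 6.01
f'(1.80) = 5.27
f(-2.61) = -0.32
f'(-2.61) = -2.40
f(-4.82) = 9.24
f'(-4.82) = -6.25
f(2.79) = 12.08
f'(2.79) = 6.99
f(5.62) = 38.85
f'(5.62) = 11.92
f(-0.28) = -1.19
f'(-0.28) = 1.65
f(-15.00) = 162.99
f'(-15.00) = -23.96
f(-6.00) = 17.82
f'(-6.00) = -8.30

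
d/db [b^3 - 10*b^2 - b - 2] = 3*b^2 - 20*b - 1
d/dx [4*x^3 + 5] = 12*x^2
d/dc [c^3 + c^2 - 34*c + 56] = 3*c^2 + 2*c - 34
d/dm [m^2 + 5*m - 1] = 2*m + 5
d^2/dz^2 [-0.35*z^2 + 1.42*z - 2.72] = -0.700000000000000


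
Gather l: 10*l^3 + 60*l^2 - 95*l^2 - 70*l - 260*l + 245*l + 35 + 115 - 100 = 10*l^3 - 35*l^2 - 85*l + 50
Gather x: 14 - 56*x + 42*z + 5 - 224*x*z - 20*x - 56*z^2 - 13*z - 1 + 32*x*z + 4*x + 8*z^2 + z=x*(-192*z - 72) - 48*z^2 + 30*z + 18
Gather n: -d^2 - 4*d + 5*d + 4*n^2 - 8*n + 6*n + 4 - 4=-d^2 + d + 4*n^2 - 2*n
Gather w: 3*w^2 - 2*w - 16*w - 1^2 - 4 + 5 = 3*w^2 - 18*w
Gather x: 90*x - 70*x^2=-70*x^2 + 90*x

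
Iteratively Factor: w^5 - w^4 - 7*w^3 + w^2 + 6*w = (w - 3)*(w^4 + 2*w^3 - w^2 - 2*w) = (w - 3)*(w + 2)*(w^3 - w) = (w - 3)*(w - 1)*(w + 2)*(w^2 + w) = (w - 3)*(w - 1)*(w + 1)*(w + 2)*(w)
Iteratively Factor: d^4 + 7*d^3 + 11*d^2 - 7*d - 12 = (d + 1)*(d^3 + 6*d^2 + 5*d - 12) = (d + 1)*(d + 4)*(d^2 + 2*d - 3) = (d - 1)*(d + 1)*(d + 4)*(d + 3)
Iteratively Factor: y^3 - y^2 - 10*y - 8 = (y - 4)*(y^2 + 3*y + 2) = (y - 4)*(y + 1)*(y + 2)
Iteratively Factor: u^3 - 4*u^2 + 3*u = (u - 3)*(u^2 - u) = u*(u - 3)*(u - 1)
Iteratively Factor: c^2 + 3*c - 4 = (c - 1)*(c + 4)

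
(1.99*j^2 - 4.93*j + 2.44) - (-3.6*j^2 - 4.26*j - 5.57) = 5.59*j^2 - 0.67*j + 8.01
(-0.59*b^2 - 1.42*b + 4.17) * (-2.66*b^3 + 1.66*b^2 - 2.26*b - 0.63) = 1.5694*b^5 + 2.7978*b^4 - 12.116*b^3 + 10.5031*b^2 - 8.5296*b - 2.6271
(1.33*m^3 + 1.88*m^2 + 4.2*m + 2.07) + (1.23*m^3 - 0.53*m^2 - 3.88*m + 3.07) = 2.56*m^3 + 1.35*m^2 + 0.32*m + 5.14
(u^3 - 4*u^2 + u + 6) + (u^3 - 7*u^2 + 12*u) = 2*u^3 - 11*u^2 + 13*u + 6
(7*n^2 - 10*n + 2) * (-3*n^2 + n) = -21*n^4 + 37*n^3 - 16*n^2 + 2*n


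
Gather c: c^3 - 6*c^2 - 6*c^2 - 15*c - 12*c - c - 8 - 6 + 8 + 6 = c^3 - 12*c^2 - 28*c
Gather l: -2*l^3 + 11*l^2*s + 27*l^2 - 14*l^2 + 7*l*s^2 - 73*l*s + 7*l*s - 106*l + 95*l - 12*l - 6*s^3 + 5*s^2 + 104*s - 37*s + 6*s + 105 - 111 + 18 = -2*l^3 + l^2*(11*s + 13) + l*(7*s^2 - 66*s - 23) - 6*s^3 + 5*s^2 + 73*s + 12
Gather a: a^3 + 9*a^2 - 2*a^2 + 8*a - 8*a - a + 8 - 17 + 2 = a^3 + 7*a^2 - a - 7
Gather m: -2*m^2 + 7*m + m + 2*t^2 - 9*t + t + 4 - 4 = -2*m^2 + 8*m + 2*t^2 - 8*t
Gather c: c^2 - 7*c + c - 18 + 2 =c^2 - 6*c - 16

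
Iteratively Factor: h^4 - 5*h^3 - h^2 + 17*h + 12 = (h + 1)*(h^3 - 6*h^2 + 5*h + 12) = (h - 3)*(h + 1)*(h^2 - 3*h - 4) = (h - 4)*(h - 3)*(h + 1)*(h + 1)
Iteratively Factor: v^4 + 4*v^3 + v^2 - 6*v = (v - 1)*(v^3 + 5*v^2 + 6*v) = (v - 1)*(v + 2)*(v^2 + 3*v) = (v - 1)*(v + 2)*(v + 3)*(v)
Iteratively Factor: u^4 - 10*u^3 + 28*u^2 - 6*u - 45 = (u + 1)*(u^3 - 11*u^2 + 39*u - 45) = (u - 5)*(u + 1)*(u^2 - 6*u + 9) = (u - 5)*(u - 3)*(u + 1)*(u - 3)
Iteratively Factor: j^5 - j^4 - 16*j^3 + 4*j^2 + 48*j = (j - 2)*(j^4 + j^3 - 14*j^2 - 24*j) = (j - 2)*(j + 2)*(j^3 - j^2 - 12*j) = (j - 4)*(j - 2)*(j + 2)*(j^2 + 3*j) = j*(j - 4)*(j - 2)*(j + 2)*(j + 3)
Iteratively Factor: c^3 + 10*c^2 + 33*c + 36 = (c + 3)*(c^2 + 7*c + 12) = (c + 3)^2*(c + 4)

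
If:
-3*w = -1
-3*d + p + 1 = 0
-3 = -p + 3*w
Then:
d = 5/3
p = 4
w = 1/3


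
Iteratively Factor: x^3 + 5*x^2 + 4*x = (x)*(x^2 + 5*x + 4) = x*(x + 1)*(x + 4)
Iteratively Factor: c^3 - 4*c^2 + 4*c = (c - 2)*(c^2 - 2*c) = (c - 2)^2*(c)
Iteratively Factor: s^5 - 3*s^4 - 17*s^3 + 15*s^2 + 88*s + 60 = (s + 2)*(s^4 - 5*s^3 - 7*s^2 + 29*s + 30) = (s + 2)^2*(s^3 - 7*s^2 + 7*s + 15) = (s - 5)*(s + 2)^2*(s^2 - 2*s - 3) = (s - 5)*(s + 1)*(s + 2)^2*(s - 3)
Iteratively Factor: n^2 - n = (n - 1)*(n)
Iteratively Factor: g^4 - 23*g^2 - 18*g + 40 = (g - 1)*(g^3 + g^2 - 22*g - 40) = (g - 5)*(g - 1)*(g^2 + 6*g + 8) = (g - 5)*(g - 1)*(g + 4)*(g + 2)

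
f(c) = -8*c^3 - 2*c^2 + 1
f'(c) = -24*c^2 - 4*c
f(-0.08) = 0.99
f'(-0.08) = 0.17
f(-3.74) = 391.53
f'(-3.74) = -320.74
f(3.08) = -251.72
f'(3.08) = -239.99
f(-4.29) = 595.82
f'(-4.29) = -424.54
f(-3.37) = 284.47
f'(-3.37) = -259.09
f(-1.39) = 18.62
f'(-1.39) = -40.81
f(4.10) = -583.99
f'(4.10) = -419.84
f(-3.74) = 391.53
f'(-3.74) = -320.74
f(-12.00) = 13537.00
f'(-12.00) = -3408.00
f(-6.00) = 1657.00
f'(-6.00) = -840.00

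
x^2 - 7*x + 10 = (x - 5)*(x - 2)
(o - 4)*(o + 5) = o^2 + o - 20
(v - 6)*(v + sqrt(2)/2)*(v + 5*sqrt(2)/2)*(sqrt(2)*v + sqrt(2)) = sqrt(2)*v^4 - 5*sqrt(2)*v^3 + 6*v^3 - 30*v^2 - 7*sqrt(2)*v^2/2 - 36*v - 25*sqrt(2)*v/2 - 15*sqrt(2)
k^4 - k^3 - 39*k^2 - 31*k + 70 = (k - 7)*(k - 1)*(k + 2)*(k + 5)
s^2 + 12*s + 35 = (s + 5)*(s + 7)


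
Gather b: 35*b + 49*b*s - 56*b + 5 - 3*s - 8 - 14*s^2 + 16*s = b*(49*s - 21) - 14*s^2 + 13*s - 3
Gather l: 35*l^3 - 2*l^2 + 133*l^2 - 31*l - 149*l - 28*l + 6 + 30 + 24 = 35*l^3 + 131*l^2 - 208*l + 60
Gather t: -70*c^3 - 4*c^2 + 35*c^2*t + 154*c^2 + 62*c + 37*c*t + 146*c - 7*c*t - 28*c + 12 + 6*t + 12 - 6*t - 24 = -70*c^3 + 150*c^2 + 180*c + t*(35*c^2 + 30*c)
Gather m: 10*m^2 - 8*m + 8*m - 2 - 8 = 10*m^2 - 10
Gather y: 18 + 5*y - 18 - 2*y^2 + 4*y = -2*y^2 + 9*y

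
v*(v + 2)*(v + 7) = v^3 + 9*v^2 + 14*v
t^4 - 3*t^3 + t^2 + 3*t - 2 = (t - 2)*(t - 1)^2*(t + 1)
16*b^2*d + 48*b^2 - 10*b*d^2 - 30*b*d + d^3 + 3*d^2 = (-8*b + d)*(-2*b + d)*(d + 3)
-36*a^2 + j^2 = (-6*a + j)*(6*a + j)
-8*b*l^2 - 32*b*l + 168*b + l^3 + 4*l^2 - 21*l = (-8*b + l)*(l - 3)*(l + 7)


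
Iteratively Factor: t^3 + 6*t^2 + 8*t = (t)*(t^2 + 6*t + 8) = t*(t + 4)*(t + 2)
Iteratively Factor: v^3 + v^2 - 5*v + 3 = (v - 1)*(v^2 + 2*v - 3) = (v - 1)*(v + 3)*(v - 1)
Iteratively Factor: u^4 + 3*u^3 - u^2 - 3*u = (u + 3)*(u^3 - u) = u*(u + 3)*(u^2 - 1) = u*(u + 1)*(u + 3)*(u - 1)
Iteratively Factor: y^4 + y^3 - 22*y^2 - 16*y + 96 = (y + 3)*(y^3 - 2*y^2 - 16*y + 32) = (y + 3)*(y + 4)*(y^2 - 6*y + 8) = (y - 2)*(y + 3)*(y + 4)*(y - 4)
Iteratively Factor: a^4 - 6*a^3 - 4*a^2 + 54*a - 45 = (a - 5)*(a^3 - a^2 - 9*a + 9) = (a - 5)*(a + 3)*(a^2 - 4*a + 3) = (a - 5)*(a - 3)*(a + 3)*(a - 1)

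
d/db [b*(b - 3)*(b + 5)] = 3*b^2 + 4*b - 15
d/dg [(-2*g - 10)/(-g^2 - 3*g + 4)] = 2*(-g^2 - 10*g - 19)/(g^4 + 6*g^3 + g^2 - 24*g + 16)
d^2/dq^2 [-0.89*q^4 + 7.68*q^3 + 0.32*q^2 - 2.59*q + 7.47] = -10.68*q^2 + 46.08*q + 0.64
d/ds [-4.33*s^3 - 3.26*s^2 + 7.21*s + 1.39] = -12.99*s^2 - 6.52*s + 7.21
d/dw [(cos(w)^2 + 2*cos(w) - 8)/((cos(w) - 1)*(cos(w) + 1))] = 2*(cos(w)^2 - 7*cos(w) + 1)/sin(w)^3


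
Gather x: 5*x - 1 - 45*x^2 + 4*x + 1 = -45*x^2 + 9*x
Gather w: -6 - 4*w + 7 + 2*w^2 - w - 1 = 2*w^2 - 5*w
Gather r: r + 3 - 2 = r + 1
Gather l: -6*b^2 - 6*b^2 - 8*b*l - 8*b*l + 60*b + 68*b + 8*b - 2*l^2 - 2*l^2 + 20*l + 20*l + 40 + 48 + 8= -12*b^2 + 136*b - 4*l^2 + l*(40 - 16*b) + 96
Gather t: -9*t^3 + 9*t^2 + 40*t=-9*t^3 + 9*t^2 + 40*t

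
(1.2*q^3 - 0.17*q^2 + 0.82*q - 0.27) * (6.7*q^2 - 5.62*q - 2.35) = 8.04*q^5 - 7.883*q^4 + 3.6294*q^3 - 6.0179*q^2 - 0.4096*q + 0.6345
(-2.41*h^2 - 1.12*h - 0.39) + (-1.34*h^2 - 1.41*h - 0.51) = -3.75*h^2 - 2.53*h - 0.9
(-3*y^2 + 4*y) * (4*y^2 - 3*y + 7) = -12*y^4 + 25*y^3 - 33*y^2 + 28*y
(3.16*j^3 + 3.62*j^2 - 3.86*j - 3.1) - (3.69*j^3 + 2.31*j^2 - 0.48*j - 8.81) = -0.53*j^3 + 1.31*j^2 - 3.38*j + 5.71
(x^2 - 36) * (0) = 0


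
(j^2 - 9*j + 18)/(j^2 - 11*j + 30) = (j - 3)/(j - 5)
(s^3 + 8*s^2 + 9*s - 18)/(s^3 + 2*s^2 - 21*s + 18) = (s + 3)/(s - 3)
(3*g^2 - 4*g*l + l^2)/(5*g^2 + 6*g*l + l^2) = (3*g^2 - 4*g*l + l^2)/(5*g^2 + 6*g*l + l^2)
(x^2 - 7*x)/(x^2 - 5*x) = (x - 7)/(x - 5)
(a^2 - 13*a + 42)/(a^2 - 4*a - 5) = (-a^2 + 13*a - 42)/(-a^2 + 4*a + 5)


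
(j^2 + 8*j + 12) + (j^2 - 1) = 2*j^2 + 8*j + 11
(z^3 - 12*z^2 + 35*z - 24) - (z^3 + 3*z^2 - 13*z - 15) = -15*z^2 + 48*z - 9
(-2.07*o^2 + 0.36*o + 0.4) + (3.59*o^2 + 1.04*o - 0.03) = 1.52*o^2 + 1.4*o + 0.37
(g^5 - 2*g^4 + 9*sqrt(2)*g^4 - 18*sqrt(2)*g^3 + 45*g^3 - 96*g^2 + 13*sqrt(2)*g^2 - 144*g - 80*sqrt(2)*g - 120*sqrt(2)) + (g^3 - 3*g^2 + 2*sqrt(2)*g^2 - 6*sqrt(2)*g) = g^5 - 2*g^4 + 9*sqrt(2)*g^4 - 18*sqrt(2)*g^3 + 46*g^3 - 99*g^2 + 15*sqrt(2)*g^2 - 144*g - 86*sqrt(2)*g - 120*sqrt(2)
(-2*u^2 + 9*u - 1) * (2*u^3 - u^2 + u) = -4*u^5 + 20*u^4 - 13*u^3 + 10*u^2 - u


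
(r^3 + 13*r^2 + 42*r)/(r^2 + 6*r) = r + 7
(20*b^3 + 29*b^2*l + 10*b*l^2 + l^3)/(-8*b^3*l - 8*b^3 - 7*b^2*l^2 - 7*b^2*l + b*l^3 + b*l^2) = (-20*b^2 - 9*b*l - l^2)/(b*(8*b*l + 8*b - l^2 - l))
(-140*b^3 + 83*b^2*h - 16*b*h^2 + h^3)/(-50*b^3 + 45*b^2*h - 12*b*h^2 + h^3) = (28*b^2 - 11*b*h + h^2)/(10*b^2 - 7*b*h + h^2)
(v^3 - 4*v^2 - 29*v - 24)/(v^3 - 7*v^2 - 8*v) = (v + 3)/v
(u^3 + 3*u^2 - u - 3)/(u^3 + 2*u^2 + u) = (u^2 + 2*u - 3)/(u*(u + 1))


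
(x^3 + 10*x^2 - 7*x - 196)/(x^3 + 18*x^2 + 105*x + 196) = (x - 4)/(x + 4)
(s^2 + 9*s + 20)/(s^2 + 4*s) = (s + 5)/s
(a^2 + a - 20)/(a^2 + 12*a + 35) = (a - 4)/(a + 7)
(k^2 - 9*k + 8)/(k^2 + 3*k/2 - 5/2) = 2*(k - 8)/(2*k + 5)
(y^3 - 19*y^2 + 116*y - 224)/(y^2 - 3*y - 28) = (y^2 - 12*y + 32)/(y + 4)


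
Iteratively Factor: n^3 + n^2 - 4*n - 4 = (n - 2)*(n^2 + 3*n + 2) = (n - 2)*(n + 1)*(n + 2)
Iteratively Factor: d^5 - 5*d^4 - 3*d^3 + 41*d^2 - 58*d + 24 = (d - 2)*(d^4 - 3*d^3 - 9*d^2 + 23*d - 12) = (d - 4)*(d - 2)*(d^3 + d^2 - 5*d + 3) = (d - 4)*(d - 2)*(d - 1)*(d^2 + 2*d - 3) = (d - 4)*(d - 2)*(d - 1)^2*(d + 3)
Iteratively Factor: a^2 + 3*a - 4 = (a + 4)*(a - 1)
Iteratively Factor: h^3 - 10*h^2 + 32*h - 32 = (h - 2)*(h^2 - 8*h + 16) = (h - 4)*(h - 2)*(h - 4)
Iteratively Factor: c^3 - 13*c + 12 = (c - 1)*(c^2 + c - 12) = (c - 3)*(c - 1)*(c + 4)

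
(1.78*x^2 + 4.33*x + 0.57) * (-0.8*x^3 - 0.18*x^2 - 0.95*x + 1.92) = -1.424*x^5 - 3.7844*x^4 - 2.9264*x^3 - 0.7985*x^2 + 7.7721*x + 1.0944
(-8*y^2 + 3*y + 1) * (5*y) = -40*y^3 + 15*y^2 + 5*y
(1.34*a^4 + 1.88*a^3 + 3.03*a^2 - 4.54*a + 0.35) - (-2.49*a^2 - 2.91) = 1.34*a^4 + 1.88*a^3 + 5.52*a^2 - 4.54*a + 3.26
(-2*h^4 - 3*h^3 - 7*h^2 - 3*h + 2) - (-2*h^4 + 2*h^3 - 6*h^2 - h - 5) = -5*h^3 - h^2 - 2*h + 7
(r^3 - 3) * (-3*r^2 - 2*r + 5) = -3*r^5 - 2*r^4 + 5*r^3 + 9*r^2 + 6*r - 15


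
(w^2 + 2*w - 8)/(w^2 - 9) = (w^2 + 2*w - 8)/(w^2 - 9)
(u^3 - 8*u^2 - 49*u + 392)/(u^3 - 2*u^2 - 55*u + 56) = (u - 7)/(u - 1)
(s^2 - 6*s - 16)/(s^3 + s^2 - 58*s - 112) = 1/(s + 7)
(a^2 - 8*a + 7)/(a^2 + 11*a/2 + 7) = 2*(a^2 - 8*a + 7)/(2*a^2 + 11*a + 14)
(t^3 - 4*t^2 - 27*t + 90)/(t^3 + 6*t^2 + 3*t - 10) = (t^2 - 9*t + 18)/(t^2 + t - 2)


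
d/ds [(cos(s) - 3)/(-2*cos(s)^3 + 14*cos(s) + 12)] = -(2*cos(s) + 3)*sin(s)/(2*(cos(s) + 1)^2*(cos(s) + 2)^2)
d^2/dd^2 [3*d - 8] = 0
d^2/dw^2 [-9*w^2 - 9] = -18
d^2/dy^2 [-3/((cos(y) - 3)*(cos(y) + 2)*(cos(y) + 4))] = 3*(40*(1 - cos(y)^2)^2 - 12*sin(y)^6 - 3*cos(y)^6 + 33*cos(y)^5 + 78*cos(y)^3 + 438*cos(y)^2 - 204*cos(y) - 372)/((cos(y) - 3)^3*(cos(y) + 2)^3*(cos(y) + 4)^3)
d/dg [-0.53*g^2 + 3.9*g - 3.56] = 3.9 - 1.06*g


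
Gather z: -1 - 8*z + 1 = -8*z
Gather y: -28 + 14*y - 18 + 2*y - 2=16*y - 48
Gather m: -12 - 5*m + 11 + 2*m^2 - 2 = 2*m^2 - 5*m - 3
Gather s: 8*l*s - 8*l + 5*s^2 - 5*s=-8*l + 5*s^2 + s*(8*l - 5)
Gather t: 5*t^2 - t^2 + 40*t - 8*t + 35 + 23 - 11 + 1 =4*t^2 + 32*t + 48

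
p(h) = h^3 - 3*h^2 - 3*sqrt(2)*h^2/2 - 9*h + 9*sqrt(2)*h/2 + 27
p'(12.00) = 306.45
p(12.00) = 985.90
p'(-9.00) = 332.55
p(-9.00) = -1093.10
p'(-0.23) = -0.12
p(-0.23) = 27.32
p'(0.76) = -8.69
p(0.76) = 22.48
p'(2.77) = -7.99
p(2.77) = 1.66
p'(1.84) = -11.33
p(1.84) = 11.04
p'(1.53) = -11.28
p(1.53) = 14.56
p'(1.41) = -11.11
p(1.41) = 15.90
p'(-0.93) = 9.48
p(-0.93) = 24.22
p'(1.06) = -10.12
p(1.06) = 19.64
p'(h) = 3*h^2 - 6*h - 3*sqrt(2)*h - 9 + 9*sqrt(2)/2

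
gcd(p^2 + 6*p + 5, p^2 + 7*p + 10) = p + 5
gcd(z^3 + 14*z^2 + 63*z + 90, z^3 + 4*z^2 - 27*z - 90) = z^2 + 9*z + 18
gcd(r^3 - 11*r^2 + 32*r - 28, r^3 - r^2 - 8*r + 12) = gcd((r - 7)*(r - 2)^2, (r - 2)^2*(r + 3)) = r^2 - 4*r + 4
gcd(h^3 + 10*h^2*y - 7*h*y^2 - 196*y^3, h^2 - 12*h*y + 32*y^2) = -h + 4*y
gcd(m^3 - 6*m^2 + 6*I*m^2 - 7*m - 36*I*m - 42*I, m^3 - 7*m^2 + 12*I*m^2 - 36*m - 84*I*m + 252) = m^2 + m*(-7 + 6*I) - 42*I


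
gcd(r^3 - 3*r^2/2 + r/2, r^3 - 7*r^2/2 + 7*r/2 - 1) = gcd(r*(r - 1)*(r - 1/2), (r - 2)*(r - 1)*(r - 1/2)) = r^2 - 3*r/2 + 1/2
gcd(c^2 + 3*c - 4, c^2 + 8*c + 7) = 1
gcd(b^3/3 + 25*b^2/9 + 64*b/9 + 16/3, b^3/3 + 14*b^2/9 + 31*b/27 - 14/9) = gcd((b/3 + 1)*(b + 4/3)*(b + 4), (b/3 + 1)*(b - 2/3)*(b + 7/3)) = b + 3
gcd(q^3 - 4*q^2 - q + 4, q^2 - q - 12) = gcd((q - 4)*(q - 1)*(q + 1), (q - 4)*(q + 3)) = q - 4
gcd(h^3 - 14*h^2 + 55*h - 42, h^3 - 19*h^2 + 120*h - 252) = h^2 - 13*h + 42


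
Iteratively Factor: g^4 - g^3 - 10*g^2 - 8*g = (g - 4)*(g^3 + 3*g^2 + 2*g) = g*(g - 4)*(g^2 + 3*g + 2) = g*(g - 4)*(g + 1)*(g + 2)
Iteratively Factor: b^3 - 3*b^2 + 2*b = (b - 2)*(b^2 - b) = (b - 2)*(b - 1)*(b)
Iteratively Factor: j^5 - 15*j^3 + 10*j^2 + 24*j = (j - 3)*(j^4 + 3*j^3 - 6*j^2 - 8*j) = (j - 3)*(j + 4)*(j^3 - j^2 - 2*j) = (j - 3)*(j - 2)*(j + 4)*(j^2 + j) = j*(j - 3)*(j - 2)*(j + 4)*(j + 1)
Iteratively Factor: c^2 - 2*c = (c - 2)*(c)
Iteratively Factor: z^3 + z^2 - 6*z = (z - 2)*(z^2 + 3*z) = z*(z - 2)*(z + 3)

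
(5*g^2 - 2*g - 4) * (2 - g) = -5*g^3 + 12*g^2 - 8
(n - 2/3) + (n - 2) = 2*n - 8/3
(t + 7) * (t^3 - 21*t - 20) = t^4 + 7*t^3 - 21*t^2 - 167*t - 140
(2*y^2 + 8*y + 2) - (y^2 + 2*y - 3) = y^2 + 6*y + 5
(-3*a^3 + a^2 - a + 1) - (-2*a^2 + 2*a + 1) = -3*a^3 + 3*a^2 - 3*a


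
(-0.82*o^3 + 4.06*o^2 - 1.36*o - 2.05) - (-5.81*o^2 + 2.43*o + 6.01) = -0.82*o^3 + 9.87*o^2 - 3.79*o - 8.06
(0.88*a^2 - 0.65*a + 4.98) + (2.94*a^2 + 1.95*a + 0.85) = 3.82*a^2 + 1.3*a + 5.83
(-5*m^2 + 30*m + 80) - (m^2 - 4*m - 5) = -6*m^2 + 34*m + 85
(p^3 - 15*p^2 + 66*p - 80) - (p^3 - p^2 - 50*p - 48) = -14*p^2 + 116*p - 32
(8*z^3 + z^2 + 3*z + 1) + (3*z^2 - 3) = 8*z^3 + 4*z^2 + 3*z - 2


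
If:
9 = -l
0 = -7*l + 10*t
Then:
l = -9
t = -63/10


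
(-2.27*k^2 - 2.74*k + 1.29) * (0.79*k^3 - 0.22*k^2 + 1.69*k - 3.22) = -1.7933*k^5 - 1.6652*k^4 - 2.2144*k^3 + 2.395*k^2 + 11.0029*k - 4.1538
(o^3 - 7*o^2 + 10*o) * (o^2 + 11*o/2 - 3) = o^5 - 3*o^4/2 - 63*o^3/2 + 76*o^2 - 30*o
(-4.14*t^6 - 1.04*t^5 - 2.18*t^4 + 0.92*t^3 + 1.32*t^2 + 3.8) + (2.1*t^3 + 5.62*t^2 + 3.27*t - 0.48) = -4.14*t^6 - 1.04*t^5 - 2.18*t^4 + 3.02*t^3 + 6.94*t^2 + 3.27*t + 3.32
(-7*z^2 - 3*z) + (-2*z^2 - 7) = -9*z^2 - 3*z - 7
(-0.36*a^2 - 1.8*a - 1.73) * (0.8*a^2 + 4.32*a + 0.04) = -0.288*a^4 - 2.9952*a^3 - 9.1744*a^2 - 7.5456*a - 0.0692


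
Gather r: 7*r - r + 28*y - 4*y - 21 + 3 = 6*r + 24*y - 18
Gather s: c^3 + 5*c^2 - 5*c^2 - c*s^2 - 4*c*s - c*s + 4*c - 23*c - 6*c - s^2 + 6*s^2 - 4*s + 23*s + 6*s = c^3 - 25*c + s^2*(5 - c) + s*(25 - 5*c)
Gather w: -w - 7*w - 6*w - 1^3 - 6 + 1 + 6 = -14*w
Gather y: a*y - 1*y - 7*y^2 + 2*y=-7*y^2 + y*(a + 1)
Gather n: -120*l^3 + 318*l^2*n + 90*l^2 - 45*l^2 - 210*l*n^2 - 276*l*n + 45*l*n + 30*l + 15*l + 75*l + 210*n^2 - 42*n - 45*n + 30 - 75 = -120*l^3 + 45*l^2 + 120*l + n^2*(210 - 210*l) + n*(318*l^2 - 231*l - 87) - 45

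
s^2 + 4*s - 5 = (s - 1)*(s + 5)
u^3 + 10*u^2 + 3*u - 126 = (u - 3)*(u + 6)*(u + 7)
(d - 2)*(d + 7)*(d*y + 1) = d^3*y + 5*d^2*y + d^2 - 14*d*y + 5*d - 14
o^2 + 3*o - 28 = (o - 4)*(o + 7)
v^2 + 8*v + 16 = (v + 4)^2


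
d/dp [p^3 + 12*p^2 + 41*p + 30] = 3*p^2 + 24*p + 41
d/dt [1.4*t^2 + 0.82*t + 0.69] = 2.8*t + 0.82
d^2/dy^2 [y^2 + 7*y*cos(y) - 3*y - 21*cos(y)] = -7*y*cos(y) - 14*sin(y) + 21*cos(y) + 2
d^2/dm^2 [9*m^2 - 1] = 18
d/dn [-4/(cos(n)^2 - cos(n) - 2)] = 4*(1 - 2*cos(n))*sin(n)/(sin(n)^2 + cos(n) + 1)^2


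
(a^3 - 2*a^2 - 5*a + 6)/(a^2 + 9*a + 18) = (a^3 - 2*a^2 - 5*a + 6)/(a^2 + 9*a + 18)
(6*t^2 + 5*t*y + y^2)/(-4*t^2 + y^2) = (3*t + y)/(-2*t + y)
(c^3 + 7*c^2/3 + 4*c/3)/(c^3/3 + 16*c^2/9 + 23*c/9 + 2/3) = 3*c*(3*c^2 + 7*c + 4)/(3*c^3 + 16*c^2 + 23*c + 6)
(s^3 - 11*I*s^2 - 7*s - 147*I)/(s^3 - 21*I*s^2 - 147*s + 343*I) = (s + 3*I)/(s - 7*I)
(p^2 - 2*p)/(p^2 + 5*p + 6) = p*(p - 2)/(p^2 + 5*p + 6)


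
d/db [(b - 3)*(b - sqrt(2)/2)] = 2*b - 3 - sqrt(2)/2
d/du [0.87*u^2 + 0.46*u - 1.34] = 1.74*u + 0.46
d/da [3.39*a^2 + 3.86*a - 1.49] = 6.78*a + 3.86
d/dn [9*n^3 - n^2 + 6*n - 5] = 27*n^2 - 2*n + 6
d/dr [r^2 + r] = 2*r + 1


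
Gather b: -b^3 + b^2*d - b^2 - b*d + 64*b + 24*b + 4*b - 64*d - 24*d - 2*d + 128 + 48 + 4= -b^3 + b^2*(d - 1) + b*(92 - d) - 90*d + 180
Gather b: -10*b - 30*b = -40*b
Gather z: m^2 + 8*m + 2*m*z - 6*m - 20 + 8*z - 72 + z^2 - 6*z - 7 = m^2 + 2*m + z^2 + z*(2*m + 2) - 99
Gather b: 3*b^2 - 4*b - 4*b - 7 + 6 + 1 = 3*b^2 - 8*b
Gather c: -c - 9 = -c - 9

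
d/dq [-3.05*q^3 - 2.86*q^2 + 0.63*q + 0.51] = -9.15*q^2 - 5.72*q + 0.63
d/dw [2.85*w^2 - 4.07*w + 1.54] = 5.7*w - 4.07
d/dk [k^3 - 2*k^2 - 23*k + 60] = 3*k^2 - 4*k - 23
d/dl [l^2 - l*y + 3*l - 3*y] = 2*l - y + 3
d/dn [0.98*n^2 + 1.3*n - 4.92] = 1.96*n + 1.3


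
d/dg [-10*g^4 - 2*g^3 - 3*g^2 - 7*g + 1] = -40*g^3 - 6*g^2 - 6*g - 7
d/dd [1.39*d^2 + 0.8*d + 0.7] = 2.78*d + 0.8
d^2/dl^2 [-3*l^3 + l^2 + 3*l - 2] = 2 - 18*l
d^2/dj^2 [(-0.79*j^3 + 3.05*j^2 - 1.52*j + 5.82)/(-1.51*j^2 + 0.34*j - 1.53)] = (-1.77635683940025e-15*j^5 + 1.4210854715202e-14*j^4 + 0.332138000000008*j^3 - 39.80835*j^2 + 7.95385800000001*j + 12.848226)/(3.442951*j^6 - 2.325702*j^5 + 10.989327*j^4 - 4.752316*j^3 + 11.134881*j^2 - 2.387718*j + 3.581577)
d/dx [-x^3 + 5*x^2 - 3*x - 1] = -3*x^2 + 10*x - 3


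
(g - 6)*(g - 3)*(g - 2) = g^3 - 11*g^2 + 36*g - 36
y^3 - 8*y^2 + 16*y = y*(y - 4)^2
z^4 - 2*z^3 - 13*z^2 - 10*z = z*(z - 5)*(z + 1)*(z + 2)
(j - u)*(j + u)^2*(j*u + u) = j^4*u + j^3*u^2 + j^3*u - j^2*u^3 + j^2*u^2 - j*u^4 - j*u^3 - u^4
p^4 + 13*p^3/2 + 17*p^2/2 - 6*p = p*(p - 1/2)*(p + 3)*(p + 4)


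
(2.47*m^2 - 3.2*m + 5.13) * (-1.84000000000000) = -4.5448*m^2 + 5.888*m - 9.4392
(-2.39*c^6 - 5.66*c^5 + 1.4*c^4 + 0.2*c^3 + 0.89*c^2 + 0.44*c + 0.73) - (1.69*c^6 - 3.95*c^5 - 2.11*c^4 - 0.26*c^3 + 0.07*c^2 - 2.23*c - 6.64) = -4.08*c^6 - 1.71*c^5 + 3.51*c^4 + 0.46*c^3 + 0.82*c^2 + 2.67*c + 7.37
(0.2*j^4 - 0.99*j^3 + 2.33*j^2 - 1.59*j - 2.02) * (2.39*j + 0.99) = 0.478*j^5 - 2.1681*j^4 + 4.5886*j^3 - 1.4934*j^2 - 6.4019*j - 1.9998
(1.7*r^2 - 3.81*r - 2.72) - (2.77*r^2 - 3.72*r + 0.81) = -1.07*r^2 - 0.0899999999999999*r - 3.53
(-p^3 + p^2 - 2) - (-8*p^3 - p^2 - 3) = 7*p^3 + 2*p^2 + 1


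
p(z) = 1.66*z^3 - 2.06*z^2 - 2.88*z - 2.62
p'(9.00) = 363.42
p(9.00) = 1014.74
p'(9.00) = 363.42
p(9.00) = 1014.74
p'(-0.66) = 2.01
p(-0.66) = -2.09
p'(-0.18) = -1.98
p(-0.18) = -2.18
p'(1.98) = 8.49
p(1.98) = -3.51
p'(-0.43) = -0.19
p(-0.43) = -1.89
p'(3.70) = 50.05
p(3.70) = 42.61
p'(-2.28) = 32.40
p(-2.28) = -26.44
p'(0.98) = -2.13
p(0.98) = -5.86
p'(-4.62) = 122.45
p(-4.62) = -196.98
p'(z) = 4.98*z^2 - 4.12*z - 2.88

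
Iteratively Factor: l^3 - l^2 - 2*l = (l + 1)*(l^2 - 2*l) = (l - 2)*(l + 1)*(l)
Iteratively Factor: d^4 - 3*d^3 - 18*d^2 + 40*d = (d - 5)*(d^3 + 2*d^2 - 8*d) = (d - 5)*(d + 4)*(d^2 - 2*d) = (d - 5)*(d - 2)*(d + 4)*(d)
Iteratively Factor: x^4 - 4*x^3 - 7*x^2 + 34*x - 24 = (x - 1)*(x^3 - 3*x^2 - 10*x + 24) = (x - 4)*(x - 1)*(x^2 + x - 6) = (x - 4)*(x - 2)*(x - 1)*(x + 3)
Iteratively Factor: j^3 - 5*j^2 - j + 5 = (j + 1)*(j^2 - 6*j + 5) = (j - 1)*(j + 1)*(j - 5)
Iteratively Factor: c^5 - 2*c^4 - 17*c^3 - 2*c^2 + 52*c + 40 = (c + 2)*(c^4 - 4*c^3 - 9*c^2 + 16*c + 20) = (c - 2)*(c + 2)*(c^3 - 2*c^2 - 13*c - 10) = (c - 5)*(c - 2)*(c + 2)*(c^2 + 3*c + 2) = (c - 5)*(c - 2)*(c + 2)^2*(c + 1)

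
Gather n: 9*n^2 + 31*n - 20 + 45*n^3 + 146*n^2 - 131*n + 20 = 45*n^3 + 155*n^2 - 100*n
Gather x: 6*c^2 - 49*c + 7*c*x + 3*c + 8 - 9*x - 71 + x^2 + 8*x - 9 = 6*c^2 - 46*c + x^2 + x*(7*c - 1) - 72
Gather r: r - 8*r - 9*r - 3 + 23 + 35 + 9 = 64 - 16*r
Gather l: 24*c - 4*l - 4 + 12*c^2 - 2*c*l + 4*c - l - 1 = 12*c^2 + 28*c + l*(-2*c - 5) - 5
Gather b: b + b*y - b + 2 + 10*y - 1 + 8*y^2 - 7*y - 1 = b*y + 8*y^2 + 3*y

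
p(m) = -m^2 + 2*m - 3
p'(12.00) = -22.00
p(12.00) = -123.00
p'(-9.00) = 20.00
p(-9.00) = -102.00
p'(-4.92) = 11.84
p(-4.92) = -37.05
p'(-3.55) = 9.10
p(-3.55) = -22.70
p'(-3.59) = 9.18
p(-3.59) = -23.07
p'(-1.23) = 4.46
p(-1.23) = -6.97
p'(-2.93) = 7.86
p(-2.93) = -17.44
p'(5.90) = -9.80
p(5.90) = -26.01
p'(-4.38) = 10.76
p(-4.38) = -30.94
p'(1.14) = -0.28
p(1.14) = -2.02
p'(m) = 2 - 2*m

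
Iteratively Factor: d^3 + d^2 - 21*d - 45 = (d + 3)*(d^2 - 2*d - 15) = (d - 5)*(d + 3)*(d + 3)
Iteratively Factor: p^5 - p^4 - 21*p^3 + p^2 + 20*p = (p)*(p^4 - p^3 - 21*p^2 + p + 20) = p*(p - 1)*(p^3 - 21*p - 20) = p*(p - 1)*(p + 4)*(p^2 - 4*p - 5) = p*(p - 1)*(p + 1)*(p + 4)*(p - 5)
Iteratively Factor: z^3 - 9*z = (z - 3)*(z^2 + 3*z) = z*(z - 3)*(z + 3)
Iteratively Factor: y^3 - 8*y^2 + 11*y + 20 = (y - 5)*(y^2 - 3*y - 4) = (y - 5)*(y + 1)*(y - 4)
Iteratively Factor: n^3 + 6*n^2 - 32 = (n + 4)*(n^2 + 2*n - 8) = (n + 4)^2*(n - 2)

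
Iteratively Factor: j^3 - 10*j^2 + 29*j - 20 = (j - 4)*(j^2 - 6*j + 5) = (j - 4)*(j - 1)*(j - 5)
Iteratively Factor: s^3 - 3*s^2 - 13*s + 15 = (s - 5)*(s^2 + 2*s - 3) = (s - 5)*(s - 1)*(s + 3)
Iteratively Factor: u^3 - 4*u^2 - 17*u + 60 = (u + 4)*(u^2 - 8*u + 15) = (u - 3)*(u + 4)*(u - 5)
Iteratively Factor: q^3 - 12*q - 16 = (q - 4)*(q^2 + 4*q + 4) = (q - 4)*(q + 2)*(q + 2)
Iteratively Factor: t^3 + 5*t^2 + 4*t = (t + 4)*(t^2 + t) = (t + 1)*(t + 4)*(t)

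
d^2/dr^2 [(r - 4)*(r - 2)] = 2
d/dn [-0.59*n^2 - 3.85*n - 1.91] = -1.18*n - 3.85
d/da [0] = 0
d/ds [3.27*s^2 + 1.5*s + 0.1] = 6.54*s + 1.5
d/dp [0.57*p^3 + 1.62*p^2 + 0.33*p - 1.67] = 1.71*p^2 + 3.24*p + 0.33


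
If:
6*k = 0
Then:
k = 0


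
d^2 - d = d*(d - 1)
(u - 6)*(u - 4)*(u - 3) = u^3 - 13*u^2 + 54*u - 72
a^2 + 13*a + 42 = (a + 6)*(a + 7)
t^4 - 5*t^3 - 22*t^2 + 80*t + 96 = (t - 6)*(t - 4)*(t + 1)*(t + 4)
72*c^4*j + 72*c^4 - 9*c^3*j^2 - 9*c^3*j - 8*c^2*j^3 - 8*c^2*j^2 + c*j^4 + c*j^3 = (-8*c + j)*(-3*c + j)*(3*c + j)*(c*j + c)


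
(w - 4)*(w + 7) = w^2 + 3*w - 28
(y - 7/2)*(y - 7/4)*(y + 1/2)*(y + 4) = y^4 - 3*y^3/4 - 31*y^2/2 + 273*y/16 + 49/4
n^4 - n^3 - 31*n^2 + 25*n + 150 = (n - 5)*(n - 3)*(n + 2)*(n + 5)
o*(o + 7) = o^2 + 7*o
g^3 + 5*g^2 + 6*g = g*(g + 2)*(g + 3)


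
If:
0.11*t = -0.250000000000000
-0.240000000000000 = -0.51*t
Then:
No Solution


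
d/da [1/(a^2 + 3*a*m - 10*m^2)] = (-2*a - 3*m)/(a^2 + 3*a*m - 10*m^2)^2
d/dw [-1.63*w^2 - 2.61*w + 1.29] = -3.26*w - 2.61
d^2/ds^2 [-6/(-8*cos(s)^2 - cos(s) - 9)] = 6*(-256*sin(s)^4 - 159*sin(s)^2 + 39*cos(s) - 6*cos(3*s) + 273)/(-8*sin(s)^2 + cos(s) + 17)^3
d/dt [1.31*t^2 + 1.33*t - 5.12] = 2.62*t + 1.33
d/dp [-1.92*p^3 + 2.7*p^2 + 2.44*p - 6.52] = -5.76*p^2 + 5.4*p + 2.44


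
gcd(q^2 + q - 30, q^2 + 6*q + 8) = 1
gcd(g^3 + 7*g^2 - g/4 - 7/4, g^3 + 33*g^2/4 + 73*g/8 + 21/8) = g^2 + 15*g/2 + 7/2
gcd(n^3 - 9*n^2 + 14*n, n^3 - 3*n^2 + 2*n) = n^2 - 2*n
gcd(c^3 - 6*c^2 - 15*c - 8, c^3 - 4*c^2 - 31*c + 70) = 1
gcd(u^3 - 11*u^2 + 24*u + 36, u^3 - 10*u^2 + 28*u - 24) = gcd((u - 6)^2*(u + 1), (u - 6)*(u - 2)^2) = u - 6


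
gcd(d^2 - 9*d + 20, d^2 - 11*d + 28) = d - 4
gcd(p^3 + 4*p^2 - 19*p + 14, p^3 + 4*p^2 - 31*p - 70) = p + 7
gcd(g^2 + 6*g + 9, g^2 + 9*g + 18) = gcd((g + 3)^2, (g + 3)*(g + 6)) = g + 3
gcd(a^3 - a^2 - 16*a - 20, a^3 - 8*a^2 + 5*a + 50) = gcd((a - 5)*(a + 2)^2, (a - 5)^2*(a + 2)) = a^2 - 3*a - 10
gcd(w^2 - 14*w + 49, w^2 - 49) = w - 7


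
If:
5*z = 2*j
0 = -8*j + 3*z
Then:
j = 0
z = 0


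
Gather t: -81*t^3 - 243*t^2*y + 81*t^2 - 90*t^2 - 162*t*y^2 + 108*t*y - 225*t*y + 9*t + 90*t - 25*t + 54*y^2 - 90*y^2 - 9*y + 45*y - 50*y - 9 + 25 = -81*t^3 + t^2*(-243*y - 9) + t*(-162*y^2 - 117*y + 74) - 36*y^2 - 14*y + 16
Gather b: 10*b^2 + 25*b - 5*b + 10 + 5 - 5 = 10*b^2 + 20*b + 10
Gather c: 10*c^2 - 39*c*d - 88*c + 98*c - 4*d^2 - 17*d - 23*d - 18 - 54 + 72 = 10*c^2 + c*(10 - 39*d) - 4*d^2 - 40*d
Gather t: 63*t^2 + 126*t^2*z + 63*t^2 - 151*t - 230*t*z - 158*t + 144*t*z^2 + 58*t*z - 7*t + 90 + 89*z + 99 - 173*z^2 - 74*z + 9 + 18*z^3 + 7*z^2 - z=t^2*(126*z + 126) + t*(144*z^2 - 172*z - 316) + 18*z^3 - 166*z^2 + 14*z + 198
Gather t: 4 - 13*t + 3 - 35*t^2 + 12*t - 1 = -35*t^2 - t + 6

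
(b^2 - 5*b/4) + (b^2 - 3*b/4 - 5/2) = 2*b^2 - 2*b - 5/2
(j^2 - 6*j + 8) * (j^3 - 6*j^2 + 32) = j^5 - 12*j^4 + 44*j^3 - 16*j^2 - 192*j + 256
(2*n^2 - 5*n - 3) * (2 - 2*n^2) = -4*n^4 + 10*n^3 + 10*n^2 - 10*n - 6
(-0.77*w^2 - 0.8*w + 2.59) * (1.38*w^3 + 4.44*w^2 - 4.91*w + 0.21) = -1.0626*w^5 - 4.5228*w^4 + 3.8029*w^3 + 15.2659*w^2 - 12.8849*w + 0.5439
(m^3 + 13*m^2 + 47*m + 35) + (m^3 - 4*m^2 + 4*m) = 2*m^3 + 9*m^2 + 51*m + 35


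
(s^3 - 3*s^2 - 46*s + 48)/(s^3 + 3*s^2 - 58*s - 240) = (s - 1)/(s + 5)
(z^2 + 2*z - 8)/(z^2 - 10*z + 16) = (z + 4)/(z - 8)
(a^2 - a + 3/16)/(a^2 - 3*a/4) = (a - 1/4)/a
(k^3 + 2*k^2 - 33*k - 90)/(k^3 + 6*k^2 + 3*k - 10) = (k^2 - 3*k - 18)/(k^2 + k - 2)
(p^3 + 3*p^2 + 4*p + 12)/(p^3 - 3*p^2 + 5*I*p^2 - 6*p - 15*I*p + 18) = (p^2 + p*(3 - 2*I) - 6*I)/(p^2 + 3*p*(-1 + I) - 9*I)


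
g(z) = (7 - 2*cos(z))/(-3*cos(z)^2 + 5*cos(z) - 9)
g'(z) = (7 - 2*cos(z))*(-6*sin(z)*cos(z) + 5*sin(z))/(-3*cos(z)^2 + 5*cos(z) - 9)^2 + 2*sin(z)/(-3*cos(z)^2 + 5*cos(z) - 9) = (6*cos(z)^2 - 42*cos(z) + 17)*sin(z)/(3*sin(z)^2 + 5*cos(z) - 12)^2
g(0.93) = -0.82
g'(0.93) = -0.10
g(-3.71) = -0.57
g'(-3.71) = 0.13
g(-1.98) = -0.68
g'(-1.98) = -0.24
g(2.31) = -0.61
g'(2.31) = 0.19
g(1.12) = -0.83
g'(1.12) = -0.00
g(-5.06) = -0.83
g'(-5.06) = 0.05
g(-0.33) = -0.73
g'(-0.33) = 0.12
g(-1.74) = -0.74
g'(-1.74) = -0.24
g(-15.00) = -0.59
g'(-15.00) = -0.16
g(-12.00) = -0.77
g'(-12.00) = -0.16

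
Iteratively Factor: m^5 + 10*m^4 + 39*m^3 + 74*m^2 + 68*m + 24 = (m + 1)*(m^4 + 9*m^3 + 30*m^2 + 44*m + 24) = (m + 1)*(m + 2)*(m^3 + 7*m^2 + 16*m + 12) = (m + 1)*(m + 2)*(m + 3)*(m^2 + 4*m + 4) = (m + 1)*(m + 2)^2*(m + 3)*(m + 2)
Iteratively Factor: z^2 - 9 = (z + 3)*(z - 3)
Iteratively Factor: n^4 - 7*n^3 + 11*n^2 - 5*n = (n - 5)*(n^3 - 2*n^2 + n) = (n - 5)*(n - 1)*(n^2 - n) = (n - 5)*(n - 1)^2*(n)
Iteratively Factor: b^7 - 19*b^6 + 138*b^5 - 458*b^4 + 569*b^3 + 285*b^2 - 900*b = (b - 3)*(b^6 - 16*b^5 + 90*b^4 - 188*b^3 + 5*b^2 + 300*b) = b*(b - 3)*(b^5 - 16*b^4 + 90*b^3 - 188*b^2 + 5*b + 300) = b*(b - 5)*(b - 3)*(b^4 - 11*b^3 + 35*b^2 - 13*b - 60) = b*(b - 5)*(b - 3)^2*(b^3 - 8*b^2 + 11*b + 20) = b*(b - 5)^2*(b - 3)^2*(b^2 - 3*b - 4) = b*(b - 5)^2*(b - 3)^2*(b + 1)*(b - 4)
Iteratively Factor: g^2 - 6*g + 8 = (g - 4)*(g - 2)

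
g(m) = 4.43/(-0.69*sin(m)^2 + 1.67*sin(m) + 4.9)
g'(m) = 4.43*(1.38*sin(m)*cos(m) - 1.67*cos(m))/(-0.69*sin(m)^2 + 1.67*sin(m) + 4.9)^2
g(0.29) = 0.83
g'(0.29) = -0.19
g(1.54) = 0.75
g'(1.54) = -0.00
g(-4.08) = 0.76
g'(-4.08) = 0.04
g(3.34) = 0.97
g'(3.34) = 0.41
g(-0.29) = 1.01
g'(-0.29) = -0.46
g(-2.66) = 1.11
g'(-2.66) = 0.57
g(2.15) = 0.76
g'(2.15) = 0.04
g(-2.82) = 1.03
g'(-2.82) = 0.48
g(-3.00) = 0.95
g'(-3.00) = 0.38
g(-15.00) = 1.26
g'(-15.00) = 0.70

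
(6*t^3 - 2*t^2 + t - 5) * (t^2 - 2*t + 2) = 6*t^5 - 14*t^4 + 17*t^3 - 11*t^2 + 12*t - 10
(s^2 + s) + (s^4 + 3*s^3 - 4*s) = s^4 + 3*s^3 + s^2 - 3*s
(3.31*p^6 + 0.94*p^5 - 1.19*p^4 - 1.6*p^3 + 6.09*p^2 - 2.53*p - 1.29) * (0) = 0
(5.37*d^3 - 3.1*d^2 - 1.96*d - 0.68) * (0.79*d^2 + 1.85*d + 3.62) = 4.2423*d^5 + 7.4855*d^4 + 12.156*d^3 - 15.3852*d^2 - 8.3532*d - 2.4616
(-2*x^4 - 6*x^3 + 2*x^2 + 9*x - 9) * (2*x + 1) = -4*x^5 - 14*x^4 - 2*x^3 + 20*x^2 - 9*x - 9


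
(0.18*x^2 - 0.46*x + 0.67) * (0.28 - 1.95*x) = -0.351*x^3 + 0.9474*x^2 - 1.4353*x + 0.1876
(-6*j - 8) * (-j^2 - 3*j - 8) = 6*j^3 + 26*j^2 + 72*j + 64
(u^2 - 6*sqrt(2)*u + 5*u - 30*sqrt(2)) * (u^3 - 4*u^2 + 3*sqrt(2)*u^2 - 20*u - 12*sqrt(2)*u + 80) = u^5 - 3*sqrt(2)*u^4 + u^4 - 76*u^3 - 3*sqrt(2)*u^3 - 56*u^2 + 180*sqrt(2)*u^2 + 120*sqrt(2)*u + 1120*u - 2400*sqrt(2)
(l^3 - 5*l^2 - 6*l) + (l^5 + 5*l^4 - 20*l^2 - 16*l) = l^5 + 5*l^4 + l^3 - 25*l^2 - 22*l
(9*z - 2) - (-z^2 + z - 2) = z^2 + 8*z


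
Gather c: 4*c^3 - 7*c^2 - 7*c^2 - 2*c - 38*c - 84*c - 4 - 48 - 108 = 4*c^3 - 14*c^2 - 124*c - 160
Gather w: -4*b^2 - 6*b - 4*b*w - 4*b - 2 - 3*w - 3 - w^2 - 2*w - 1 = -4*b^2 - 10*b - w^2 + w*(-4*b - 5) - 6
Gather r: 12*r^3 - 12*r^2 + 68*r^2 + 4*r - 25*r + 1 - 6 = 12*r^3 + 56*r^2 - 21*r - 5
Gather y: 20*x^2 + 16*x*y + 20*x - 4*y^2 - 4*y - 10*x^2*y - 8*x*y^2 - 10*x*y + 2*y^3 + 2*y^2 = 20*x^2 + 20*x + 2*y^3 + y^2*(-8*x - 2) + y*(-10*x^2 + 6*x - 4)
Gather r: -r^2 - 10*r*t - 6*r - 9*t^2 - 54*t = -r^2 + r*(-10*t - 6) - 9*t^2 - 54*t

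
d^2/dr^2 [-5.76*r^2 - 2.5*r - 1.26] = -11.5200000000000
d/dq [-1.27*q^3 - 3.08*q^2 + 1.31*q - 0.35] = -3.81*q^2 - 6.16*q + 1.31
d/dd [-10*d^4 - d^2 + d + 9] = -40*d^3 - 2*d + 1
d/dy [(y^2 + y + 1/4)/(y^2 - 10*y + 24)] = (-22*y^2 + 95*y + 53)/(2*(y^4 - 20*y^3 + 148*y^2 - 480*y + 576))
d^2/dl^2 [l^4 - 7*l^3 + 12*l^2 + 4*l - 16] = 12*l^2 - 42*l + 24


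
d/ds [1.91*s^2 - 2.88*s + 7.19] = 3.82*s - 2.88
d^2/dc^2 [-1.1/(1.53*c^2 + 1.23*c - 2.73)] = (5.14998*c^2 + 4.14018*c - 1.1*(3.06*c + 1.23)*(6.12*c + 2.46) - 9.18918)/(1.53*c^2 + 1.23*c - 2.73)^3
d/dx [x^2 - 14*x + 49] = 2*x - 14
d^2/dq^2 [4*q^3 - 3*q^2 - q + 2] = 24*q - 6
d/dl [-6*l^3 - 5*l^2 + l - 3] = -18*l^2 - 10*l + 1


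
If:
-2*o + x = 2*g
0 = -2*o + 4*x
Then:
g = -3*x/2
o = 2*x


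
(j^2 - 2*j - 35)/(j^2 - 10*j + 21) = (j + 5)/(j - 3)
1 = 1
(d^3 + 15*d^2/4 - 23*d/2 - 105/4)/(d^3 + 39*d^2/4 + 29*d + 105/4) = (d - 3)/(d + 3)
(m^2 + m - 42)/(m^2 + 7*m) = (m - 6)/m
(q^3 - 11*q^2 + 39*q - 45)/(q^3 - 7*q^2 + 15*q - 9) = (q - 5)/(q - 1)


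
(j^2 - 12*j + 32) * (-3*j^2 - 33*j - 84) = -3*j^4 + 3*j^3 + 216*j^2 - 48*j - 2688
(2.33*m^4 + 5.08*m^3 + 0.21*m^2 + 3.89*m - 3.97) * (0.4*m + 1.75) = 0.932*m^5 + 6.1095*m^4 + 8.974*m^3 + 1.9235*m^2 + 5.2195*m - 6.9475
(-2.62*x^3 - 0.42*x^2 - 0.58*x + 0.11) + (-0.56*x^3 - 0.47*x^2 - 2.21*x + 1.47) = -3.18*x^3 - 0.89*x^2 - 2.79*x + 1.58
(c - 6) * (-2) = 12 - 2*c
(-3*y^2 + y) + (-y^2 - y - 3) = -4*y^2 - 3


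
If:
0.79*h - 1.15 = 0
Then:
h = 1.46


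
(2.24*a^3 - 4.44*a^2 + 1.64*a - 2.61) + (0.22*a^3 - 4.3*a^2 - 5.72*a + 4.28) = 2.46*a^3 - 8.74*a^2 - 4.08*a + 1.67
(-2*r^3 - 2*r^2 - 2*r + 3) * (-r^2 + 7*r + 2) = 2*r^5 - 12*r^4 - 16*r^3 - 21*r^2 + 17*r + 6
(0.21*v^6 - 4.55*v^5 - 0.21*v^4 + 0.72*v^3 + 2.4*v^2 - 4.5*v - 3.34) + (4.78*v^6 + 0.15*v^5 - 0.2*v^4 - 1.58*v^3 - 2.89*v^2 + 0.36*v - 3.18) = 4.99*v^6 - 4.4*v^5 - 0.41*v^4 - 0.86*v^3 - 0.49*v^2 - 4.14*v - 6.52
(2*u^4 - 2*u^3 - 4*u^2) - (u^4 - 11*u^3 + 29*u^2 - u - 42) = u^4 + 9*u^3 - 33*u^2 + u + 42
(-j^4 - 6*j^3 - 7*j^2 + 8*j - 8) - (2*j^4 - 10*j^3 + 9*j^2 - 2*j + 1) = -3*j^4 + 4*j^3 - 16*j^2 + 10*j - 9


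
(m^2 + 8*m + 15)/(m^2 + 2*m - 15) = (m + 3)/(m - 3)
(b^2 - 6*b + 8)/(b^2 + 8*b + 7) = (b^2 - 6*b + 8)/(b^2 + 8*b + 7)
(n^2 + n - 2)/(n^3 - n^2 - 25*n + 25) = (n + 2)/(n^2 - 25)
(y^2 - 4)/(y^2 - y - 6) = (y - 2)/(y - 3)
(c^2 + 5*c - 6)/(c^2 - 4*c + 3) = (c + 6)/(c - 3)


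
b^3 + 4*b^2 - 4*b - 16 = (b - 2)*(b + 2)*(b + 4)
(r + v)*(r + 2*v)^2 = r^3 + 5*r^2*v + 8*r*v^2 + 4*v^3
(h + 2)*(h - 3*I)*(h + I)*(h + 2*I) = h^4 + 2*h^3 + 7*h^2 + 14*h + 6*I*h + 12*I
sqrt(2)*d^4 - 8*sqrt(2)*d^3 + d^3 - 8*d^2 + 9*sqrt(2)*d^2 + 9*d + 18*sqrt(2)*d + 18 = (d - 6)*(d - 3)*(d + 1)*(sqrt(2)*d + 1)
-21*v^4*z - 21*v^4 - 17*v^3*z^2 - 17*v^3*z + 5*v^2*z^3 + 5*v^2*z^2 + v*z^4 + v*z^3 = (-3*v + z)*(v + z)*(7*v + z)*(v*z + v)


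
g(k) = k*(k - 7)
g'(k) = 2*k - 7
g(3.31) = -12.21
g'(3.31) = -0.38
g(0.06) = -0.42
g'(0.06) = -6.88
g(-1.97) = 17.67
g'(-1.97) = -10.94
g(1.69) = -8.97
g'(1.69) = -3.62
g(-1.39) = 11.66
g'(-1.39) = -9.78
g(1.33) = -7.54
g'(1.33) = -4.34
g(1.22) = -7.05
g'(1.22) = -4.56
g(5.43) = -8.53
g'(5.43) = 3.86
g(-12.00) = 228.00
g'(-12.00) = -31.00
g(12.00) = 60.00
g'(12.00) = 17.00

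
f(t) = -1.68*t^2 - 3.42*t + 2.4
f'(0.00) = -3.42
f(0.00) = 2.40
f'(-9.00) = 26.82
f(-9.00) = -102.90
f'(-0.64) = -1.27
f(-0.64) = 3.90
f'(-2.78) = 5.92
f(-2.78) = -1.08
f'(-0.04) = -3.29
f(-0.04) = 2.53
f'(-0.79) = -0.77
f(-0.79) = 4.05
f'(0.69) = -5.74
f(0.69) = -0.76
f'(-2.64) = 5.45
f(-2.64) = -0.28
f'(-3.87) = 9.58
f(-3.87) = -9.53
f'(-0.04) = -3.29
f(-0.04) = 2.53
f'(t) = -3.36*t - 3.42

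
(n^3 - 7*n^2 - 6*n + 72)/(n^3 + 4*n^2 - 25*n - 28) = (n^2 - 3*n - 18)/(n^2 + 8*n + 7)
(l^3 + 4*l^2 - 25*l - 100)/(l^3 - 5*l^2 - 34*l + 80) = (l^2 - l - 20)/(l^2 - 10*l + 16)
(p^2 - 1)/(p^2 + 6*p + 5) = (p - 1)/(p + 5)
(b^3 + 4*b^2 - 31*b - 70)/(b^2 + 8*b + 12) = (b^2 + 2*b - 35)/(b + 6)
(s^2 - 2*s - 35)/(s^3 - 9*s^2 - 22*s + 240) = (s - 7)/(s^2 - 14*s + 48)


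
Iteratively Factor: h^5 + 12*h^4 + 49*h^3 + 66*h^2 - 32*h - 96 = (h + 4)*(h^4 + 8*h^3 + 17*h^2 - 2*h - 24) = (h + 2)*(h + 4)*(h^3 + 6*h^2 + 5*h - 12) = (h + 2)*(h + 4)^2*(h^2 + 2*h - 3) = (h - 1)*(h + 2)*(h + 4)^2*(h + 3)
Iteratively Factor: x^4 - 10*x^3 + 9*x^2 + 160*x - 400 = (x - 5)*(x^3 - 5*x^2 - 16*x + 80) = (x - 5)*(x + 4)*(x^2 - 9*x + 20) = (x - 5)^2*(x + 4)*(x - 4)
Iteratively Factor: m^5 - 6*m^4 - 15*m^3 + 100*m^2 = (m + 4)*(m^4 - 10*m^3 + 25*m^2) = m*(m + 4)*(m^3 - 10*m^2 + 25*m) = m*(m - 5)*(m + 4)*(m^2 - 5*m) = m*(m - 5)^2*(m + 4)*(m)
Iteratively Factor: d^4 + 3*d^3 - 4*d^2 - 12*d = (d - 2)*(d^3 + 5*d^2 + 6*d) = (d - 2)*(d + 3)*(d^2 + 2*d) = (d - 2)*(d + 2)*(d + 3)*(d)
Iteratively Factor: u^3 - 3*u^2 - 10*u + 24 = (u - 4)*(u^2 + u - 6) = (u - 4)*(u + 3)*(u - 2)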